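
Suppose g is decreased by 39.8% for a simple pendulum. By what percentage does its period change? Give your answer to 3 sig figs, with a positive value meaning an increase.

28.9%

T ∝ 1/√g, so T'/T = 1/√(0.6020) = 1.289.
Percentage change in T = (1.289 − 1) × 100% = 28.9%.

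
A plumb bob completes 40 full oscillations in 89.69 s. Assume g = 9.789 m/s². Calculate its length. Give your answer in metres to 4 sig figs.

T = 89.69/40 = 2.2422 s.
From T = 2π√(L/g), L = gT²/(4π²) = 9.789 × 2.2422²/(4π²) = 1.247 m.

1.247 m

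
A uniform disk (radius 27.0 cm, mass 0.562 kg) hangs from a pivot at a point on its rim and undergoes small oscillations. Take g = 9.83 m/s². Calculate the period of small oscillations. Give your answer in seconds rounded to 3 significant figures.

1.28 s

I_cm = ½mr² = 0.02048 kg·m². The pivot is at distance d = 0.270 m from the centre of mass.
By the parallel-axis theorem, I = I_cm + md² = 0.02048 + 0.04097 = 0.06145 kg·m².
T = 2π√(I/(mgd)) = 2π√(0.06145/(0.562 × 9.83 × 0.270)) = 1.28 s.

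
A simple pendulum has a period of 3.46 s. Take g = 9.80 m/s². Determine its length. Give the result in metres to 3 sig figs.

2.97 m

From T = 2π√(L/g), L = gT²/(4π²) = 9.80 × 3.460²/(4π²) = 2.97 m.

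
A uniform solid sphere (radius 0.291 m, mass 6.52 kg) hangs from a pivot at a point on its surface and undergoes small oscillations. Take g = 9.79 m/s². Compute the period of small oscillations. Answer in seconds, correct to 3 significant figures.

1.28 s

I_cm = (2/5)mr² = 0.2208 kg·m². The pivot is at distance d = 0.291 m from the centre of mass.
By the parallel-axis theorem, I = I_cm + md² = 0.2208 + 0.5521 = 0.7730 kg·m².
T = 2π√(I/(mgd)) = 2π√(0.7730/(6.52 × 9.79 × 0.291)) = 1.28 s.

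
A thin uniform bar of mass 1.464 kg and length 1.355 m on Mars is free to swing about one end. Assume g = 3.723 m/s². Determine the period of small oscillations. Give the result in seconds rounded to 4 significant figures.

3.095 s

For a physical pendulum T = 2π√(I/(mgd)), with d = 0.67750 m from pivot to centre of mass.
I_cm = mL²/12 = 1.464 × 1.355²/12 = 0.22400 kg·m²; I = I_cm + md² = 0.22400 + 1.464 × 0.67750² = 0.89598 kg·m².
T = 2π√(0.89598/(1.464 × 3.723 × 0.67750)) = 3.095 s.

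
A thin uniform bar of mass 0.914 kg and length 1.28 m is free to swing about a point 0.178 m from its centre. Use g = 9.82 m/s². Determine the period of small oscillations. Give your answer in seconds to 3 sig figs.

For a physical pendulum T = 2π√(I/(mgd)), with d = 0.1780 m from pivot to centre of mass.
I_cm = mL²/12 = 0.914 × 1.28²/12 = 0.1248 kg·m²; I = I_cm + md² = 0.1248 + 0.914 × 0.1780² = 0.1538 kg·m².
T = 2π√(0.1538/(0.914 × 9.82 × 0.1780)) = 1.95 s.

1.95 s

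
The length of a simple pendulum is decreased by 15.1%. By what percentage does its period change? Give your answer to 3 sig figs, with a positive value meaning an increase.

-7.86%

T ∝ √L, so T'/T = √(0.8490) = 0.9214.
Percentage change in T = (0.9214 − 1) × 100% = -7.86%.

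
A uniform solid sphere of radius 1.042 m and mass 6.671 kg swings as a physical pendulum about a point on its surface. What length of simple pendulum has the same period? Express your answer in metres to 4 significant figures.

1.459 m

The equivalent simple-pendulum length is L_eq = I/(md), where I is about the pivot and d = 1.0420 m.
I_cm = (2/5)mR² = 2.8973 kg·m², so I = I_cm + md² = 2.8973 + 7.2431 = 10.140 kg·m².
L_eq = 10.140/(6.671 × 1.0420) = 1.459 m.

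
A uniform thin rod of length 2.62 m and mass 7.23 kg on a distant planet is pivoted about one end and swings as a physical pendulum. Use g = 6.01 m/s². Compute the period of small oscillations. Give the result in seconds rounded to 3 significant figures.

For a physical pendulum T = 2π√(I/(mgd)), with d = 1.310 m from pivot to centre of mass.
I_cm = mL²/12 = 7.23 × 2.62²/12 = 4.136 kg·m²; I = I_cm + md² = 4.136 + 7.23 × 1.310² = 16.54 kg·m².
T = 2π√(16.54/(7.23 × 6.01 × 1.310)) = 3.39 s.

3.39 s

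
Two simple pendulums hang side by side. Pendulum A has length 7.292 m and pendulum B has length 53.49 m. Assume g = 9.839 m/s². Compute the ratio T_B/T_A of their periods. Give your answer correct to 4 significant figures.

2.708

T ∝ √L, so T_B/T_A = √(L_B/L_A) = √(53.49/7.292) = 2.708.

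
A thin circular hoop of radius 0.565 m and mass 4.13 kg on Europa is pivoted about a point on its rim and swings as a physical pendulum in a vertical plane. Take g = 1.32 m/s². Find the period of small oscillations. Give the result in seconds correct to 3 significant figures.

I_cm = mr² = 1.318 kg·m². The pivot is at distance d = 0.565 m from the centre of mass.
By the parallel-axis theorem, I = I_cm + md² = 1.318 + 1.318 = 2.637 kg·m².
T = 2π√(I/(mgd)) = 2π√(2.637/(4.13 × 1.32 × 0.565)) = 5.81 s.

5.81 s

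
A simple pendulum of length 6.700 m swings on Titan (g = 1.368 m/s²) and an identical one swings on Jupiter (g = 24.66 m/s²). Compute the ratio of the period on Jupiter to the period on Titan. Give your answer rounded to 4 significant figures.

T ∝ 1/√g, so T₂/T₁ = √(g₁/g₂) = √(1.368/24.66) = 0.2355.

0.2355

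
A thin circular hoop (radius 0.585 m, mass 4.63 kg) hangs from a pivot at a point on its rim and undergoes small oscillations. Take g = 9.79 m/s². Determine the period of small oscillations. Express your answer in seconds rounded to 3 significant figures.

I_cm = mr² = 1.585 kg·m². The pivot is at distance d = 0.585 m from the centre of mass.
By the parallel-axis theorem, I = I_cm + md² = 1.585 + 1.585 = 3.169 kg·m².
T = 2π√(I/(mgd)) = 2π√(3.169/(4.63 × 9.79 × 0.585)) = 2.17 s.

2.17 s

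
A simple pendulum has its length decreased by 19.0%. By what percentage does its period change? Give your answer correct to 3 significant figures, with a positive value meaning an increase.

-10.00%

T ∝ √L, so T'/T = √(0.8100) = 0.9000.
Percentage change in T = (0.9000 − 1) × 100% = -10.00%.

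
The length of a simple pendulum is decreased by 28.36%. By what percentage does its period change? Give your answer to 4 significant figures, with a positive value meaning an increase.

T ∝ √L, so T'/T = √(0.71640) = 0.84640.
Percentage change in T = (0.84640 − 1) × 100% = -15.36%.

-15.36%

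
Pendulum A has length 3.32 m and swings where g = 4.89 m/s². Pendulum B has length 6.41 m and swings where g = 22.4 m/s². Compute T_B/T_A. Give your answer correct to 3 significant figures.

0.649

T = 2π√(L/g), so T_B/T_A = √((L_B/g_B)/(L_A/g_A)) = √((6.41/22.4)/(3.32/4.89)) = 0.649.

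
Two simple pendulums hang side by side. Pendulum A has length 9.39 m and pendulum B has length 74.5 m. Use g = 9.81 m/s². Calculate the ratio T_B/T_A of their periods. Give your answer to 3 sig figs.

2.82

T ∝ √L, so T_B/T_A = √(L_B/L_A) = √(74.5/9.39) = 2.82.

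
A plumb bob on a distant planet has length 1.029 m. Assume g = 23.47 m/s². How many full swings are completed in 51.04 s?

38

T = 2π√(L/g) = 2π√(1.029/23.47) = 1.3156 s.
Number of complete oscillations = ⌊51.04/1.3156⌋ = ⌊38.795⌋ = 38.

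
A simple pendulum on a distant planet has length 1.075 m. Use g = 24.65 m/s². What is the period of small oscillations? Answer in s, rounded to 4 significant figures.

T = 2π√(L/g) = 2π√(1.075/24.65) = 2π × 0.20883 = 1.312 s.

1.312 s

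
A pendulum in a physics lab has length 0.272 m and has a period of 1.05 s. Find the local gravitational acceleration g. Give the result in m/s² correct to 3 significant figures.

From T = 2π√(L/g), g = 4π²L/T² = 4π² × 0.272/1.050² = 9.74 m/s².

9.74 m/s²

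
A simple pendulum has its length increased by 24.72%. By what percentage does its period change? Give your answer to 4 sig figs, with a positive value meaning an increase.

11.68%

T ∝ √L, so T'/T = √(1.2472) = 1.1168.
Percentage change in T = (1.1168 − 1) × 100% = 11.68%.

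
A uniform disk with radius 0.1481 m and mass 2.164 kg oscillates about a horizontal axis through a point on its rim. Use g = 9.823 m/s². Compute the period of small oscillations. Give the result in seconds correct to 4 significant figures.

I_cm = ½mr² = 0.023732 kg·m². The pivot is at distance d = 0.1481 m from the centre of mass.
By the parallel-axis theorem, I = I_cm + md² = 0.023732 + 0.047464 = 0.071196 kg·m².
T = 2π√(I/(mgd)) = 2π√(0.071196/(2.164 × 9.823 × 0.1481)) = 0.9449 s.

0.9449 s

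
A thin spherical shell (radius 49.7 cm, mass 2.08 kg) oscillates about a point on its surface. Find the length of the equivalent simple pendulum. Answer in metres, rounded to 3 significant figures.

The equivalent simple-pendulum length is L_eq = I/(md), where I is about the pivot and d = 0.4970 m.
I_cm = (2/3)mR² = 0.3425 kg·m², so I = I_cm + md² = 0.3425 + 0.5138 = 0.8563 kg·m².
L_eq = 0.8563/(2.08 × 0.4970) = 0.828 m.

0.828 m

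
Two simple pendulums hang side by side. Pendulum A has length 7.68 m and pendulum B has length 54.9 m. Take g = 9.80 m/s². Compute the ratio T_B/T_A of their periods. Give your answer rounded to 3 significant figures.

T ∝ √L, so T_B/T_A = √(L_B/L_A) = √(54.9/7.68) = 2.67.

2.67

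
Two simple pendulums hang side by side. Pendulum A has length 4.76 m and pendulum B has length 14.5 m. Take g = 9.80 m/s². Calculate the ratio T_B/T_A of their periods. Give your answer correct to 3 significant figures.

1.75

T ∝ √L, so T_B/T_A = √(L_B/L_A) = √(14.5/4.76) = 1.75.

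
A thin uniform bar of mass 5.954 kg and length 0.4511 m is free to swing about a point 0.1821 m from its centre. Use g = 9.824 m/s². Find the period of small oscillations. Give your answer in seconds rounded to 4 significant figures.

1.052 s

For a physical pendulum T = 2π√(I/(mgd)), with d = 0.18210 m from pivot to centre of mass.
I_cm = mL²/12 = 5.954 × 0.4511²/12 = 0.10097 kg·m²; I = I_cm + md² = 0.10097 + 5.954 × 0.18210² = 0.29840 kg·m².
T = 2π√(0.29840/(5.954 × 9.824 × 0.18210)) = 1.052 s.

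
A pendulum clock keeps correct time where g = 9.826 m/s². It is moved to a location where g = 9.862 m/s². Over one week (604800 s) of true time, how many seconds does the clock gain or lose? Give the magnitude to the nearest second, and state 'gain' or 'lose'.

gain 1107 s

The clock's period scales as T ∝ 1/√g, so T'/T = √(9.826/9.862) = 0.998173.
In 604800 s of true time the clock registers 604800/0.998173 = 605906.9 s, so it gains 1107 s.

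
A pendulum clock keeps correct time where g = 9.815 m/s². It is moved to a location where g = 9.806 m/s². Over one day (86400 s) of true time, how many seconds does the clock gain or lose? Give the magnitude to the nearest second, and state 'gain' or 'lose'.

The clock's period scales as T ∝ 1/√g, so T'/T = √(9.815/9.806) = 1.00046.
In 86400 s of true time the clock registers 86400/1.00046 = 86360.4 s, so it loses 40 s.

lose 40 s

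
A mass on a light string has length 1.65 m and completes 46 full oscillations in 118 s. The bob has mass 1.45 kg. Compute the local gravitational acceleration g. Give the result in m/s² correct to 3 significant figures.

T = 118/46 = 2.565 s.
From T = 2π√(L/g), g = 4π²L/T² = 4π² × 1.65/2.565² = 9.90 m/s².

9.90 m/s²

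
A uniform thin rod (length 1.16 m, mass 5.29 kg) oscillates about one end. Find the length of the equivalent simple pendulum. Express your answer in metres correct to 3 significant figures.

The equivalent simple-pendulum length is L_eq = I/(md), where I is about the pivot and d = 0.5800 m.
I_cm = (1/12)mL² = 0.5932 kg·m², so I = I_cm + md² = 0.5932 + 1.780 = 2.373 kg·m².
L_eq = 2.373/(5.29 × 0.5800) = 0.773 m.

0.773 m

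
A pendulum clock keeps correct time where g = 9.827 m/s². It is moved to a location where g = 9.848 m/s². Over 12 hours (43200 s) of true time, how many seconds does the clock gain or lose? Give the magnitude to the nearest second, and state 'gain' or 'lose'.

gain 46 s

The clock's period scales as T ∝ 1/√g, so T'/T = √(9.827/9.848) = 0.998933.
In 43200 s of true time the clock registers 43200/0.998933 = 43246.1 s, so it gains 46 s.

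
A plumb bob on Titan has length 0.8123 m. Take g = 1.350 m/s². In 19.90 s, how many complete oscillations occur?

T = 2π√(L/g) = 2π√(0.8123/1.350) = 4.8738 s.
Number of complete oscillations = ⌊19.90/4.8738⌋ = ⌊4.0830⌋ = 4.

4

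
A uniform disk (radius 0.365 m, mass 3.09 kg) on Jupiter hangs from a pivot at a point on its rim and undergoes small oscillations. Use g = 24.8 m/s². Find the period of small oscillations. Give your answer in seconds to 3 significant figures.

0.934 s

I_cm = ½mr² = 0.2058 kg·m². The pivot is at distance d = 0.365 m from the centre of mass.
By the parallel-axis theorem, I = I_cm + md² = 0.2058 + 0.4117 = 0.6175 kg·m².
T = 2π√(I/(mgd)) = 2π√(0.6175/(3.09 × 24.8 × 0.365)) = 0.934 s.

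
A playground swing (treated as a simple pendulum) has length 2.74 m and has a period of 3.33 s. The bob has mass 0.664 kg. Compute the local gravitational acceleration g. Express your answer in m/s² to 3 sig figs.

From T = 2π√(L/g), g = 4π²L/T² = 4π² × 2.74/3.330² = 9.75 m/s².

9.75 m/s²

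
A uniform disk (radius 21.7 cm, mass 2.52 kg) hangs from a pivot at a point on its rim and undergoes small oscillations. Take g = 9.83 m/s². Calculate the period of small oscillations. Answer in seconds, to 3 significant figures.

I_cm = ½mr² = 0.05933 kg·m². The pivot is at distance d = 0.217 m from the centre of mass.
By the parallel-axis theorem, I = I_cm + md² = 0.05933 + 0.1187 = 0.1780 kg·m².
T = 2π√(I/(mgd)) = 2π√(0.1780/(2.52 × 9.83 × 0.217)) = 1.14 s.

1.14 s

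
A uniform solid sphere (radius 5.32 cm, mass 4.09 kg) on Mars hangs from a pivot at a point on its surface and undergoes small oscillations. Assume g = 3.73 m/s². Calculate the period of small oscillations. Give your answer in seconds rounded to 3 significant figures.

I_cm = (2/5)mr² = 0.004630 kg·m². The pivot is at distance d = 0.0532 m from the centre of mass.
By the parallel-axis theorem, I = I_cm + md² = 0.004630 + 0.01158 = 0.01621 kg·m².
T = 2π√(I/(mgd)) = 2π√(0.01621/(4.09 × 3.73 × 0.0532)) = 0.888 s.

0.888 s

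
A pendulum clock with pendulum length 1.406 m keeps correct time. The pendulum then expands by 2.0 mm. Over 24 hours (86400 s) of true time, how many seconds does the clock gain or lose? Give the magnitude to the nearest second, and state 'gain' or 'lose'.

T ∝ √L, so T'/T = √(1.40800/1.406) = 1.00071.
In 86400 s of true time the clock registers 86400/1.00071 = 86338.6 s, so it loses 61 s.

lose 61 s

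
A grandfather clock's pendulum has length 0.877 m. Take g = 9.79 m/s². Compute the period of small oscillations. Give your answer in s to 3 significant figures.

T = 2π√(L/g) = 2π√(0.877/9.79) = 2π × 0.2993 = 1.88 s.

1.88 s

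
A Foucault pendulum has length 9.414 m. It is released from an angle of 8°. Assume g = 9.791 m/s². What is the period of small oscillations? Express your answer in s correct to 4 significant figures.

6.161 s

T = 2π√(L/g) = 2π√(9.414/9.791) = 2π × 0.98056 = 6.161 s.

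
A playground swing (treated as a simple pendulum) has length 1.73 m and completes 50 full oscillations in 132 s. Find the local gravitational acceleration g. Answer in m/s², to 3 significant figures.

T = 132/50 = 2.640 s.
From T = 2π√(L/g), g = 4π²L/T² = 4π² × 1.73/2.640² = 9.80 m/s².

9.80 m/s²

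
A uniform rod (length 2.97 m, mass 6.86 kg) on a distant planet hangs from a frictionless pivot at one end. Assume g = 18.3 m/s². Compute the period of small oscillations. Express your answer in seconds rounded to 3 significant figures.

2.07 s

For a physical pendulum T = 2π√(I/(mgd)), with d = 1.485 m from pivot to centre of mass.
I_cm = mL²/12 = 6.86 × 2.97²/12 = 5.043 kg·m²; I = I_cm + md² = 5.043 + 6.86 × 1.485² = 20.17 kg·m².
T = 2π√(20.17/(6.86 × 18.3 × 1.485)) = 2.07 s.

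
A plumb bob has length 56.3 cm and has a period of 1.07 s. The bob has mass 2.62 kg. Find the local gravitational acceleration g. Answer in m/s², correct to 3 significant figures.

19.4 m/s²

From T = 2π√(L/g), g = 4π²L/T² = 4π² × 0.563/1.070² = 19.4 m/s².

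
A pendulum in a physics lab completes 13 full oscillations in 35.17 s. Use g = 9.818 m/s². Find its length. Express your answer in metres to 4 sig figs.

1.820 m

T = 35.17/13 = 2.7054 s.
From T = 2π√(L/g), L = gT²/(4π²) = 9.818 × 2.7054²/(4π²) = 1.820 m.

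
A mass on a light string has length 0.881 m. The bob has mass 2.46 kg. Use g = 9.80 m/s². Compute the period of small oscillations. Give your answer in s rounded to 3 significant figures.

1.88 s

T = 2π√(L/g) = 2π√(0.881/9.80) = 2π × 0.2998 = 1.88 s.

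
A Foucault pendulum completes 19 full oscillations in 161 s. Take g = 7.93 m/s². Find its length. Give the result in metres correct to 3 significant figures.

14.4 m

T = 161/19 = 8.474 s.
From T = 2π√(L/g), L = gT²/(4π²) = 7.93 × 8.474²/(4π²) = 14.4 m.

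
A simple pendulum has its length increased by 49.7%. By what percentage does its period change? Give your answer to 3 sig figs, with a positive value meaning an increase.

22.4%

T ∝ √L, so T'/T = √(1.497) = 1.224.
Percentage change in T = (1.224 − 1) × 100% = 22.4%.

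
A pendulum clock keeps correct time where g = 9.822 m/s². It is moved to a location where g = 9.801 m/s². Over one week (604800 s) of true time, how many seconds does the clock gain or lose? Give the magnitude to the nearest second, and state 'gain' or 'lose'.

The clock's period scales as T ∝ 1/√g, so T'/T = √(9.822/9.801) = 1.00107.
In 604800 s of true time the clock registers 604800/1.00107 = 604153.1 s, so it loses 647 s.

lose 647 s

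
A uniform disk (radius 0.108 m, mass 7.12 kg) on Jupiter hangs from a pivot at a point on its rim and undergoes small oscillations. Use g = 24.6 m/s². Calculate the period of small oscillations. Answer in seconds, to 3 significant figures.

I_cm = ½mr² = 0.04152 kg·m². The pivot is at distance d = 0.108 m from the centre of mass.
By the parallel-axis theorem, I = I_cm + md² = 0.04152 + 0.08305 = 0.1246 kg·m².
T = 2π√(I/(mgd)) = 2π√(0.1246/(7.12 × 24.6 × 0.108)) = 0.510 s.

0.510 s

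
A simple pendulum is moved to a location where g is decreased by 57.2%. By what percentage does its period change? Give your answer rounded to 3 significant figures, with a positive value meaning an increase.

T ∝ 1/√g, so T'/T = 1/√(0.4280) = 1.529.
Percentage change in T = (1.529 − 1) × 100% = 52.9%.

52.9%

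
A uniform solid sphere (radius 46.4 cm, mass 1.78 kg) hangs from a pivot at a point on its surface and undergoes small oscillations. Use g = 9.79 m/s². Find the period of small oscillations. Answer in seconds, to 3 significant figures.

I_cm = (2/5)mr² = 0.1533 kg·m². The pivot is at distance d = 0.464 m from the centre of mass.
By the parallel-axis theorem, I = I_cm + md² = 0.1533 + 0.3832 = 0.5365 kg·m².
T = 2π√(I/(mgd)) = 2π√(0.5365/(1.78 × 9.79 × 0.464)) = 1.62 s.

1.62 s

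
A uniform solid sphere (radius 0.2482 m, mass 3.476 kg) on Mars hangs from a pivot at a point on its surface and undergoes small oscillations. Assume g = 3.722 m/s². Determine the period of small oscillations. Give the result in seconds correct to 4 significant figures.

1.920 s

I_cm = (2/5)mr² = 0.085653 kg·m². The pivot is at distance d = 0.2482 m from the centre of mass.
By the parallel-axis theorem, I = I_cm + md² = 0.085653 + 0.21413 = 0.29979 kg·m².
T = 2π√(I/(mgd)) = 2π√(0.29979/(3.476 × 3.722 × 0.2482)) = 1.920 s.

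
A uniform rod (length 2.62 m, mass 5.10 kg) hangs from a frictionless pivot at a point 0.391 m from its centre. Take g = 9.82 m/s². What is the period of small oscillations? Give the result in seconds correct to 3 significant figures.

For a physical pendulum T = 2π√(I/(mgd)), with d = 0.3910 m from pivot to centre of mass.
I_cm = mL²/12 = 5.10 × 2.62²/12 = 2.917 kg·m²; I = I_cm + md² = 2.917 + 5.10 × 0.3910² = 3.697 kg·m².
T = 2π√(3.697/(5.10 × 9.82 × 0.3910)) = 2.73 s.

2.73 s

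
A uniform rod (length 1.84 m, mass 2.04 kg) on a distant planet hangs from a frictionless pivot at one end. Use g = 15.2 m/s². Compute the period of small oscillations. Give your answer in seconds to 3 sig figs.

For a physical pendulum T = 2π√(I/(mgd)), with d = 0.9200 m from pivot to centre of mass.
I_cm = mL²/12 = 2.04 × 1.84²/12 = 0.5756 kg·m²; I = I_cm + md² = 0.5756 + 2.04 × 0.9200² = 2.302 kg·m².
T = 2π√(2.302/(2.04 × 15.2 × 0.9200)) = 1.78 s.

1.78 s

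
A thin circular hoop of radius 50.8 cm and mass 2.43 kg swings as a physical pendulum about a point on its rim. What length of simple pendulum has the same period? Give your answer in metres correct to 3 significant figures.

1.02 m

The equivalent simple-pendulum length is L_eq = I/(md), where I is about the pivot and d = 0.5080 m.
I_cm = mR² = 0.6271 kg·m², so I = I_cm + md² = 0.6271 + 0.6271 = 1.254 kg·m².
L_eq = 1.254/(2.43 × 0.5080) = 1.02 m.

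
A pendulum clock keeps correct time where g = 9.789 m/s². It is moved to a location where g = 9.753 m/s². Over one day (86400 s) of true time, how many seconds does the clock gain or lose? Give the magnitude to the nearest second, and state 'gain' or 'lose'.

The clock's period scales as T ∝ 1/√g, so T'/T = √(9.789/9.753) = 1.00184.
In 86400 s of true time the clock registers 86400/1.00184 = 86241.0 s, so it loses 159 s.

lose 159 s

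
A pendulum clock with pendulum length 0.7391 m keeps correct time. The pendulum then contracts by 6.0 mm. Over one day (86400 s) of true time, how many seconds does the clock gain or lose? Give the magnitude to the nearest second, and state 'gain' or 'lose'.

T ∝ √L, so T'/T = √(0.73310/0.7391) = 0.995933.
In 86400 s of true time the clock registers 86400/0.995933 = 86752.8 s, so it gains 353 s.

gain 353 s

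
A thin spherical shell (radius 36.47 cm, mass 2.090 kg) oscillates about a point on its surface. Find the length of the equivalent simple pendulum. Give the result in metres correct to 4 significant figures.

The equivalent simple-pendulum length is L_eq = I/(md), where I is about the pivot and d = 0.36470 m.
I_cm = (2/3)mR² = 0.18532 kg·m², so I = I_cm + md² = 0.18532 + 0.27798 = 0.46330 kg·m².
L_eq = 0.46330/(2.090 × 0.36470) = 0.6078 m.

0.6078 m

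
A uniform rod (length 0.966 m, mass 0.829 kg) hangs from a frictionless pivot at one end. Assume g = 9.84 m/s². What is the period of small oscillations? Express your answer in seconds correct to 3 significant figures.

For a physical pendulum T = 2π√(I/(mgd)), with d = 0.4830 m from pivot to centre of mass.
I_cm = mL²/12 = 0.829 × 0.966²/12 = 0.06447 kg·m²; I = I_cm + md² = 0.06447 + 0.829 × 0.4830² = 0.2579 kg·m².
T = 2π√(0.2579/(0.829 × 9.84 × 0.4830)) = 1.61 s.

1.61 s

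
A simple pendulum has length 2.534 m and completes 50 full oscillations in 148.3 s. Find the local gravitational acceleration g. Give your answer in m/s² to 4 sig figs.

11.37 m/s²

T = 148.3/50 = 2.9660 s.
From T = 2π√(L/g), g = 4π²L/T² = 4π² × 2.534/2.9660² = 11.37 m/s².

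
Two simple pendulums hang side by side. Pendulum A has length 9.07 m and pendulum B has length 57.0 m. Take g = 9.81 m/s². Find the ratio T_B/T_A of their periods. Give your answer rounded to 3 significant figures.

2.51

T ∝ √L, so T_B/T_A = √(L_B/L_A) = √(57.0/9.07) = 2.51.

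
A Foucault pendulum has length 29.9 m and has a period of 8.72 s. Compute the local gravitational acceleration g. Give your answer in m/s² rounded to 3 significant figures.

15.5 m/s²

From T = 2π√(L/g), g = 4π²L/T² = 4π² × 29.9/8.720² = 15.5 m/s².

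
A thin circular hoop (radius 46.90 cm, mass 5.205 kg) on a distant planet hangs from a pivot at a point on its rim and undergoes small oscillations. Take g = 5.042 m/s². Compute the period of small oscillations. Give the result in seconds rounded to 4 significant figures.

2.710 s

I_cm = mr² = 1.1449 kg·m². The pivot is at distance d = 0.4690 m from the centre of mass.
By the parallel-axis theorem, I = I_cm + md² = 1.1449 + 1.1449 = 2.2898 kg·m².
T = 2π√(I/(mgd)) = 2π√(2.2898/(5.205 × 5.042 × 0.4690)) = 2.710 s.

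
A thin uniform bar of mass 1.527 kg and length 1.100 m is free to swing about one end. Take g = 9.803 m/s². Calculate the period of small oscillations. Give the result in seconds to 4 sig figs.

For a physical pendulum T = 2π√(I/(mgd)), with d = 0.55000 m from pivot to centre of mass.
I_cm = mL²/12 = 1.527 × 1.100²/12 = 0.15397 kg·m²; I = I_cm + md² = 0.15397 + 1.527 × 0.55000² = 0.61589 kg·m².
T = 2π√(0.61589/(1.527 × 9.803 × 0.55000)) = 1.719 s.

1.719 s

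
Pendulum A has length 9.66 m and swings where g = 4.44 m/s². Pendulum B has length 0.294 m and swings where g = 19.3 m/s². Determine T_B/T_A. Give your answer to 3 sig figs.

T = 2π√(L/g), so T_B/T_A = √((L_B/g_B)/(L_A/g_A)) = √((0.294/19.3)/(9.66/4.44)) = 0.0837.

0.0837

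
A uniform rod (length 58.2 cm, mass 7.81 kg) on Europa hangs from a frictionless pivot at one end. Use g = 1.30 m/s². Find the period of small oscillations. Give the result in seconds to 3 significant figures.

For a physical pendulum T = 2π√(I/(mgd)), with d = 0.2910 m from pivot to centre of mass.
I_cm = mL²/12 = 7.81 × 0.582²/12 = 0.2205 kg·m²; I = I_cm + md² = 0.2205 + 7.81 × 0.2910² = 0.8818 kg·m².
T = 2π√(0.8818/(7.81 × 1.30 × 0.2910)) = 3.43 s.

3.43 s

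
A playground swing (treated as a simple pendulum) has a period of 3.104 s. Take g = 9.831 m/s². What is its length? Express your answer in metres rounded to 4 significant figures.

2.399 m

From T = 2π√(L/g), L = gT²/(4π²) = 9.831 × 3.1040²/(4π²) = 2.399 m.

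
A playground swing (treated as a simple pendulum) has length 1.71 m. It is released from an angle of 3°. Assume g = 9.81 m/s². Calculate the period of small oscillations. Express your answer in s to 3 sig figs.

2.62 s

T = 2π√(L/g) = 2π√(1.71/9.81) = 2π × 0.4175 = 2.62 s.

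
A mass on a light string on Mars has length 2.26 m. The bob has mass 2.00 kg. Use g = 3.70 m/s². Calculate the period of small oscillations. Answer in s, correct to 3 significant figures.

4.91 s

T = 2π√(L/g) = 2π√(2.26/3.70) = 2π × 0.7815 = 4.91 s.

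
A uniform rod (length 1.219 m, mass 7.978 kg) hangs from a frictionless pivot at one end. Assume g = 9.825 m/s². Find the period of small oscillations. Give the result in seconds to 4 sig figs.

1.807 s

For a physical pendulum T = 2π√(I/(mgd)), with d = 0.60950 m from pivot to centre of mass.
I_cm = mL²/12 = 7.978 × 1.219²/12 = 0.98792 kg·m²; I = I_cm + md² = 0.98792 + 7.978 × 0.60950² = 3.9517 kg·m².
T = 2π√(3.9517/(7.978 × 9.825 × 0.60950)) = 1.807 s.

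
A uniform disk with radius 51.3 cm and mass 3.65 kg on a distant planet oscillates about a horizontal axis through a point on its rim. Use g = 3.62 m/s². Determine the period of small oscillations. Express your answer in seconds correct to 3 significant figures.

2.90 s

I_cm = ½mr² = 0.4803 kg·m². The pivot is at distance d = 0.513 m from the centre of mass.
By the parallel-axis theorem, I = I_cm + md² = 0.4803 + 0.9606 = 1.441 kg·m².
T = 2π√(I/(mgd)) = 2π√(1.441/(3.65 × 3.62 × 0.513)) = 2.90 s.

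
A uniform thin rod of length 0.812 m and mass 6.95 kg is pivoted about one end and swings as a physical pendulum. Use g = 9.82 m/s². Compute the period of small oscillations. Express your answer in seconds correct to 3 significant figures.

1.48 s

For a physical pendulum T = 2π√(I/(mgd)), with d = 0.4060 m from pivot to centre of mass.
I_cm = mL²/12 = 6.95 × 0.812²/12 = 0.3819 kg·m²; I = I_cm + md² = 0.3819 + 6.95 × 0.4060² = 1.527 kg·m².
T = 2π√(1.527/(6.95 × 9.82 × 0.4060)) = 1.48 s.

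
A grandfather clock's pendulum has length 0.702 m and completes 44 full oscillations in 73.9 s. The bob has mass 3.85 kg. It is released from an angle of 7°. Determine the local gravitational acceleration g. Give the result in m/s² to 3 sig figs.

T = 73.9/44 = 1.680 s.
From T = 2π√(L/g), g = 4π²L/T² = 4π² × 0.702/1.680² = 9.82 m/s².

9.82 m/s²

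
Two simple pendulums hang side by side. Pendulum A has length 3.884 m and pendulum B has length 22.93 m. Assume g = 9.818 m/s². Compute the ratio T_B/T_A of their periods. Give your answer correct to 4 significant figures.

2.430

T ∝ √L, so T_B/T_A = √(L_B/L_A) = √(22.93/3.884) = 2.430.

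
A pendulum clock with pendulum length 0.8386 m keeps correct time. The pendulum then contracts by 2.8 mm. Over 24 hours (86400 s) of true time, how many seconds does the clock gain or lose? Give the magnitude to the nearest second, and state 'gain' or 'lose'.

gain 145 s

T ∝ √L, so T'/T = √(0.83580/0.8386) = 0.998329.
In 86400 s of true time the clock registers 86400/0.998329 = 86544.6 s, so it gains 145 s.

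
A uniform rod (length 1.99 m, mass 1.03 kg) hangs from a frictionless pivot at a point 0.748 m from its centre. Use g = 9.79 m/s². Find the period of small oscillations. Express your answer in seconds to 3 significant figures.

2.19 s

For a physical pendulum T = 2π√(I/(mgd)), with d = 0.7480 m from pivot to centre of mass.
I_cm = mL²/12 = 1.03 × 1.99²/12 = 0.3399 kg·m²; I = I_cm + md² = 0.3399 + 1.03 × 0.7480² = 0.9162 kg·m².
T = 2π√(0.9162/(1.03 × 9.79 × 0.7480)) = 2.19 s.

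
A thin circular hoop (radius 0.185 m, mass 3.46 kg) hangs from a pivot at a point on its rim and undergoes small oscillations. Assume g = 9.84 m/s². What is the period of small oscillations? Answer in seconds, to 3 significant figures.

I_cm = mr² = 0.1184 kg·m². The pivot is at distance d = 0.185 m from the centre of mass.
By the parallel-axis theorem, I = I_cm + md² = 0.1184 + 0.1184 = 0.2368 kg·m².
T = 2π√(I/(mgd)) = 2π√(0.2368/(3.46 × 9.84 × 0.185)) = 1.22 s.

1.22 s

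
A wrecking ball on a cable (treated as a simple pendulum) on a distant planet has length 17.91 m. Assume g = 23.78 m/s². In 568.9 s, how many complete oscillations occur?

T = 2π√(L/g) = 2π√(17.91/23.78) = 5.4528 s.
Number of complete oscillations = ⌊568.9/5.4528⌋ = ⌊104.33⌋ = 104.

104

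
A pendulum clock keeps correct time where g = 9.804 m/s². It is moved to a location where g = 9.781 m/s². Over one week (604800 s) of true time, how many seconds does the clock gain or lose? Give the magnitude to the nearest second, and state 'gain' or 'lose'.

lose 710 s

The clock's period scales as T ∝ 1/√g, so T'/T = √(9.804/9.781) = 1.00118.
In 604800 s of true time the clock registers 604800/1.00118 = 604090.2 s, so it loses 710 s.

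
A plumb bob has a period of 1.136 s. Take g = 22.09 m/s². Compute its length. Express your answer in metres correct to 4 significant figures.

From T = 2π√(L/g), L = gT²/(4π²) = 22.09 × 1.1360²/(4π²) = 0.7221 m.

0.7221 m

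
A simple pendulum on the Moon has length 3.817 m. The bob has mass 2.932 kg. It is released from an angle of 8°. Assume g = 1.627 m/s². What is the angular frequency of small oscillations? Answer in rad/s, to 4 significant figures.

ω = √(g/L) = √(1.627/3.817) = 0.6529 rad/s.

0.6529 rad/s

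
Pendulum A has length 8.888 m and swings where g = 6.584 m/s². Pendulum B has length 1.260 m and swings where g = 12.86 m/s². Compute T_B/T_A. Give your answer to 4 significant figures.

T = 2π√(L/g), so T_B/T_A = √((L_B/g_B)/(L_A/g_A)) = √((1.260/12.86)/(8.888/6.584)) = 0.2694.

0.2694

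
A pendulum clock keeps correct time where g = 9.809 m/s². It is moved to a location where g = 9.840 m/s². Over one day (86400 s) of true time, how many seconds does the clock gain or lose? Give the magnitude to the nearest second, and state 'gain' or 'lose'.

gain 136 s

The clock's period scales as T ∝ 1/√g, so T'/T = √(9.809/9.840) = 0.998424.
In 86400 s of true time the clock registers 86400/0.998424 = 86536.4 s, so it gains 136 s.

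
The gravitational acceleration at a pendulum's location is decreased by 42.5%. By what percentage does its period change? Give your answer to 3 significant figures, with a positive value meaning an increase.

31.9%

T ∝ 1/√g, so T'/T = 1/√(0.5750) = 1.319.
Percentage change in T = (1.319 − 1) × 100% = 31.9%.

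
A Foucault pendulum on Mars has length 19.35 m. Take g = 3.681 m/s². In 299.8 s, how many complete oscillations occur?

20

T = 2π√(L/g) = 2π√(19.35/3.681) = 14.406 s.
Number of complete oscillations = ⌊299.8/14.406⌋ = ⌊20.811⌋ = 20.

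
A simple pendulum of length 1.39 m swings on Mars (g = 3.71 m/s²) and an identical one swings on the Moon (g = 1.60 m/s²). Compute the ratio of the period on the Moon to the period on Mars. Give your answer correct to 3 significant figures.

1.52

T ∝ 1/√g, so T₂/T₁ = √(g₁/g₂) = √(3.71/1.60) = 1.52.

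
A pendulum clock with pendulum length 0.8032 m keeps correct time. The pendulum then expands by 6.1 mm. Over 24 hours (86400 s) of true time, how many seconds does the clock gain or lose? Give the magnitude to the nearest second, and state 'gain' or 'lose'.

T ∝ √L, so T'/T = √(0.80930/0.8032) = 1.00379.
In 86400 s of true time the clock registers 86400/1.00379 = 86073.8 s, so it loses 326 s.

lose 326 s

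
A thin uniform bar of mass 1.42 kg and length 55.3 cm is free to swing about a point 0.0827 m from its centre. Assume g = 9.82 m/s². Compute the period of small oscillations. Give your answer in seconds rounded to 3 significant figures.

For a physical pendulum T = 2π√(I/(mgd)), with d = 0.08270 m from pivot to centre of mass.
I_cm = mL²/12 = 1.42 × 0.553²/12 = 0.03619 kg·m²; I = I_cm + md² = 0.03619 + 1.42 × 0.08270² = 0.04590 kg·m².
T = 2π√(0.04590/(1.42 × 9.82 × 0.08270)) = 1.25 s.

1.25 s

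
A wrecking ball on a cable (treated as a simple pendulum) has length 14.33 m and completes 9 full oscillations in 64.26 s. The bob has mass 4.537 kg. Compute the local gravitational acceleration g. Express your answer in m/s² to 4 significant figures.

11.10 m/s²

T = 64.26/9 = 7.1400 s.
From T = 2π√(L/g), g = 4π²L/T² = 4π² × 14.33/7.1400² = 11.10 m/s².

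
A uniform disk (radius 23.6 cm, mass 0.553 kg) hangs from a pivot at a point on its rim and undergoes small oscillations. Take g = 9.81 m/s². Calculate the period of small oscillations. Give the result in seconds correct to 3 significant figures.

I_cm = ½mr² = 0.01540 kg·m². The pivot is at distance d = 0.236 m from the centre of mass.
By the parallel-axis theorem, I = I_cm + md² = 0.01540 + 0.03080 = 0.04620 kg·m².
T = 2π√(I/(mgd)) = 2π√(0.04620/(0.553 × 9.81 × 0.236)) = 1.19 s.

1.19 s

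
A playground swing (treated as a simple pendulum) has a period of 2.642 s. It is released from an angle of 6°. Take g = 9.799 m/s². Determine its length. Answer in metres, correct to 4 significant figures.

From T = 2π√(L/g), L = gT²/(4π²) = 9.799 × 2.6420²/(4π²) = 1.733 m.

1.733 m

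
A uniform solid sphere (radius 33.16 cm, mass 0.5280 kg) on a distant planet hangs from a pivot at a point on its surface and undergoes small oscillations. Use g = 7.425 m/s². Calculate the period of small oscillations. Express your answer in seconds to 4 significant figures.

I_cm = (2/5)mr² = 0.023223 kg·m². The pivot is at distance d = 0.3316 m from the centre of mass.
By the parallel-axis theorem, I = I_cm + md² = 0.023223 + 0.058058 = 0.081281 kg·m².
T = 2π√(I/(mgd)) = 2π√(0.081281/(0.5280 × 7.425 × 0.3316)) = 1.571 s.

1.571 s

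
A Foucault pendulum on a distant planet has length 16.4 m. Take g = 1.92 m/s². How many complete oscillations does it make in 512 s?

T = 2π√(L/g) = 2π√(16.4/1.92) = 18.36 s.
Number of complete oscillations = ⌊512/18.36⌋ = ⌊27.88⌋ = 27.

27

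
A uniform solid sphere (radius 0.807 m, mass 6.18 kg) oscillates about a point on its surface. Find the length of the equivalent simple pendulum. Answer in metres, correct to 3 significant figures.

1.13 m

The equivalent simple-pendulum length is L_eq = I/(md), where I is about the pivot and d = 0.8070 m.
I_cm = (2/5)mR² = 1.610 kg·m², so I = I_cm + md² = 1.610 + 4.025 = 5.635 kg·m².
L_eq = 5.635/(6.18 × 0.8070) = 1.13 m.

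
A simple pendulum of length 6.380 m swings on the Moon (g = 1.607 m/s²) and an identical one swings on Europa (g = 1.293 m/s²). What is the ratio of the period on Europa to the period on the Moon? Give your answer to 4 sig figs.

T ∝ 1/√g, so T₂/T₁ = √(g₁/g₂) = √(1.607/1.293) = 1.115.

1.115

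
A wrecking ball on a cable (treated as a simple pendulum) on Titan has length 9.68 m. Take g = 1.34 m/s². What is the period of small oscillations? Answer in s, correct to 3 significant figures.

16.9 s

T = 2π√(L/g) = 2π√(9.68/1.34) = 2π × 2.688 = 16.9 s.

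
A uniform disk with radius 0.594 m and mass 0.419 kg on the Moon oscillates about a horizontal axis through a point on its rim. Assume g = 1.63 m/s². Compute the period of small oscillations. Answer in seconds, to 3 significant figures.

I_cm = ½mr² = 0.07392 kg·m². The pivot is at distance d = 0.594 m from the centre of mass.
By the parallel-axis theorem, I = I_cm + md² = 0.07392 + 0.1478 = 0.2218 kg·m².
T = 2π√(I/(mgd)) = 2π√(0.2218/(0.419 × 1.63 × 0.594)) = 4.65 s.

4.65 s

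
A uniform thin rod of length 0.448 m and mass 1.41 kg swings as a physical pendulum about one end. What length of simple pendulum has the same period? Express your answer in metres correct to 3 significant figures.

0.299 m

The equivalent simple-pendulum length is L_eq = I/(md), where I is about the pivot and d = 0.2240 m.
I_cm = (1/12)mL² = 0.02358 kg·m², so I = I_cm + md² = 0.02358 + 0.07075 = 0.09433 kg·m².
L_eq = 0.09433/(1.41 × 0.2240) = 0.299 m.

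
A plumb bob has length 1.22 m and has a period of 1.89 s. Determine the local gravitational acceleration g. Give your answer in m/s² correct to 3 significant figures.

From T = 2π√(L/g), g = 4π²L/T² = 4π² × 1.22/1.890² = 13.5 m/s².

13.5 m/s²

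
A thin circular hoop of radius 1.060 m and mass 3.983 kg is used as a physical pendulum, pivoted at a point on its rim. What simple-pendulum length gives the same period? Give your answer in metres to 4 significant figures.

2.120 m

The equivalent simple-pendulum length is L_eq = I/(md), where I is about the pivot and d = 1.0600 m.
I_cm = mR² = 4.4753 kg·m², so I = I_cm + md² = 4.4753 + 4.4753 = 8.9506 kg·m².
L_eq = 8.9506/(3.983 × 1.0600) = 2.120 m.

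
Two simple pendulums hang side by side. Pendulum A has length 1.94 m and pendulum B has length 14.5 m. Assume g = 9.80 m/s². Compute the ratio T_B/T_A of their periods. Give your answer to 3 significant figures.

T ∝ √L, so T_B/T_A = √(L_B/L_A) = √(14.5/1.94) = 2.73.

2.73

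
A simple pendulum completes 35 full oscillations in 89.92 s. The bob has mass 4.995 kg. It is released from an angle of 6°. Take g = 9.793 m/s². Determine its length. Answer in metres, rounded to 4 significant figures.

T = 89.92/35 = 2.5691 s.
From T = 2π√(L/g), L = gT²/(4π²) = 9.793 × 2.5691²/(4π²) = 1.637 m.

1.637 m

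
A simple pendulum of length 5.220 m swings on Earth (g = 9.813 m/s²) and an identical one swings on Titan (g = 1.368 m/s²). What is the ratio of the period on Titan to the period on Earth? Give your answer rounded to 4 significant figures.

2.678

T ∝ 1/√g, so T₂/T₁ = √(g₁/g₂) = √(9.813/1.368) = 2.678.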